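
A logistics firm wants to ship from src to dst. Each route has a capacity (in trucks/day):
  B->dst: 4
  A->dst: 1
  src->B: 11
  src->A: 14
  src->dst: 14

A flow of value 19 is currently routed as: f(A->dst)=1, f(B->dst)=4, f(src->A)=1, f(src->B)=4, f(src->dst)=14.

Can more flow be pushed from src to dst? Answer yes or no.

No

Residual reachable from src: {A, B, src}; dst is not reachable.
Saturated cut: src->dst, B->dst, A->dst with total capacity 19 = current flow value. Flow is maximum.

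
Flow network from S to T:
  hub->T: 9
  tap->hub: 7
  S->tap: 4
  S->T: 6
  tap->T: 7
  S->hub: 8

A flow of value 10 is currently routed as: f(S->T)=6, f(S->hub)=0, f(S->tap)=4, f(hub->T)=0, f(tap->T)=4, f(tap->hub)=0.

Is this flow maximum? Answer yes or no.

Residual path S->hub->T has bottleneck 8 > 0.
Pushing 8 along it raises the flow to 18, so the given flow is not maximum.

No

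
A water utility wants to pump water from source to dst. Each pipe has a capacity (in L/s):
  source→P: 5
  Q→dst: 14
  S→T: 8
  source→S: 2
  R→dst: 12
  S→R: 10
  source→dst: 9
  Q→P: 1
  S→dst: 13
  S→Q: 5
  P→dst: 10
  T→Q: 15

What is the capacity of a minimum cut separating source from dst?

Max flow = 16 (via 3 augmenting paths).
In the residual at optimum, the set reachable from source is {source}.
Cut edges: source→S (cap 2), source→P (cap 5), source→dst (cap 9). Sum = 16.

16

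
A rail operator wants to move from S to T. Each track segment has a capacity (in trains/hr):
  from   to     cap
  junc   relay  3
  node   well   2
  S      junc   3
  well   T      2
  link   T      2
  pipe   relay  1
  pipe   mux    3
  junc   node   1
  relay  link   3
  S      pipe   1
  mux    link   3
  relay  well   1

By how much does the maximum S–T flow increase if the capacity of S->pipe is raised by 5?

Original max flow = 4.
Even with extra capacity on S->pipe, another cut of capacity 4 remains binding.
New max flow = 4. Increase = 0.

0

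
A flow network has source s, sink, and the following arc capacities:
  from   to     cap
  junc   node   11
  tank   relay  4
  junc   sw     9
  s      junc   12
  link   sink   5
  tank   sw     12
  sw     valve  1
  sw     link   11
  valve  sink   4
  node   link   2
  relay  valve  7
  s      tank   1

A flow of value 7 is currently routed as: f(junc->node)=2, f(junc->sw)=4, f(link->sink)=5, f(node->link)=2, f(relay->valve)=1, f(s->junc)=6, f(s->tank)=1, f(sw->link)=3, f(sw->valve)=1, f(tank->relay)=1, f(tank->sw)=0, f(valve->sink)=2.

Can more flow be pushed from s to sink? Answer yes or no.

No

Residual reachable from s: {junc, link, node, s, sw}; sink is not reachable.
Saturated cut: s->tank, sw->valve, link->sink with total capacity 7 = current flow value. Flow is maximum.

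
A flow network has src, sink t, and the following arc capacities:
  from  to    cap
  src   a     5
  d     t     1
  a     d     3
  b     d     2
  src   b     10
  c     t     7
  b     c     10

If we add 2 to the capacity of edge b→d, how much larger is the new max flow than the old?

Original max flow = 8.
Edge b→d does not cross the min cut (source side {a, b, c, d, src}), so extra capacity there cannot help.
New max flow = 8. Increase = 0.

0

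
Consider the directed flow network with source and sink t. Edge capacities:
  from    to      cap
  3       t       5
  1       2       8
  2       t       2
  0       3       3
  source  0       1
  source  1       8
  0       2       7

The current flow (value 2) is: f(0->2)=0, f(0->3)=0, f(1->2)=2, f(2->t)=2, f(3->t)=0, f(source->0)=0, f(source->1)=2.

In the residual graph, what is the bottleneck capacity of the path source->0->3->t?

1

Residual capacities along the path: source->0: 1, 0->3: 3, 3->t: 5.
Minimum is 1.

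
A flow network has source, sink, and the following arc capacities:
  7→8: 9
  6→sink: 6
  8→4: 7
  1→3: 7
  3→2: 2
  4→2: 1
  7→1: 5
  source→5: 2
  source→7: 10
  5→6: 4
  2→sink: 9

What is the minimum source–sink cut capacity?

5

Max flow = 5 (via 3 augmenting paths).
In the residual at optimum, the set reachable from source is {1, 3, 4, 7, 8, source}.
Cut edges: 3→2 (cap 2), 4→2 (cap 1), source→5 (cap 2). Sum = 5.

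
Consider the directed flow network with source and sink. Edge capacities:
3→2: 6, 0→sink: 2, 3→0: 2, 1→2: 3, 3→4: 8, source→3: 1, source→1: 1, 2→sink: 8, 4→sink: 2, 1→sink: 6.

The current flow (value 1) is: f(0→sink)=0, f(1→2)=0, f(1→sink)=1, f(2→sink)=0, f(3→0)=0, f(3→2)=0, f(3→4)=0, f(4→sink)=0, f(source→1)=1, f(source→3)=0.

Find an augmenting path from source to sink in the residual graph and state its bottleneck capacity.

source→3→0→sink, bottleneck 1

Residual along source→3→0→sink: source→3: 1, 3→0: 2, 0→sink: 2.
Bottleneck = min = 1.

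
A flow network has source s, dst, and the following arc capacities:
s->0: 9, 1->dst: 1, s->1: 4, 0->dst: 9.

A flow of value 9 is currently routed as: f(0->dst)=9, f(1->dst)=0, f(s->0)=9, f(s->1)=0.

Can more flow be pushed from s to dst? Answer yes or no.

Yes

Residual path s->1->dst has bottleneck 1 > 0.
Pushing 1 along it raises the flow to 10, so the given flow is not maximum.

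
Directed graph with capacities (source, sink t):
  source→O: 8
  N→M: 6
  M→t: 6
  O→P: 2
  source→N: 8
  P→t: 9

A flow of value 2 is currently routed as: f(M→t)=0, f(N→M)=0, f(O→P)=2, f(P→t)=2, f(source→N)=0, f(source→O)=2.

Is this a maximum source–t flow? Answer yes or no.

No

Residual path source→N→M→t has bottleneck 6 > 0.
Pushing 6 along it raises the flow to 8, so the given flow is not maximum.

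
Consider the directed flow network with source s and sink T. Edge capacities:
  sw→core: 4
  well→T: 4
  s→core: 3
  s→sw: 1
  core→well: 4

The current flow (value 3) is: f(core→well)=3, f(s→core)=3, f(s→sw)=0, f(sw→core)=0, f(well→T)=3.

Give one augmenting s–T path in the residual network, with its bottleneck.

s→sw→core→well→T, bottleneck 1

Residual along s→sw→core→well→T: s→sw: 1, sw→core: 4, core→well: 1, well→T: 1.
Bottleneck = min = 1.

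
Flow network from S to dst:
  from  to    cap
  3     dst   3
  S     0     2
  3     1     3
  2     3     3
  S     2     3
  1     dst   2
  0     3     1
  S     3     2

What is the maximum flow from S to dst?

5

Augment S→3→dst: bottleneck 2. Total 2.
Augment S→0→3→dst: bottleneck 1. Total 3.
Augment S→2→3→1→dst: bottleneck 2. Total 5.
No augmenting path remains in the residual graph.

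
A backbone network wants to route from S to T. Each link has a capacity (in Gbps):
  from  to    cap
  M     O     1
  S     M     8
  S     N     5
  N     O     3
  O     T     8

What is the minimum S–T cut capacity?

Max flow = 4 (via 2 augmenting paths).
In the residual at optimum, the set reachable from S is {M, N, S}.
Cut edges: M->O (cap 1), N->O (cap 3). Sum = 4.

4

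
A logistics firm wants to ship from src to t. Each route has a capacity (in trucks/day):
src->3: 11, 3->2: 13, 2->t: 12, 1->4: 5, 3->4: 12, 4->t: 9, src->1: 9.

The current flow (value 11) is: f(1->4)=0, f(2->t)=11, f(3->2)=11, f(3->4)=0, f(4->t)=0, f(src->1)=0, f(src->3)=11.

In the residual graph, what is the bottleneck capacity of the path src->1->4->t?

Residual capacities along the path: src->1: 9, 1->4: 5, 4->t: 9.
Minimum is 5.

5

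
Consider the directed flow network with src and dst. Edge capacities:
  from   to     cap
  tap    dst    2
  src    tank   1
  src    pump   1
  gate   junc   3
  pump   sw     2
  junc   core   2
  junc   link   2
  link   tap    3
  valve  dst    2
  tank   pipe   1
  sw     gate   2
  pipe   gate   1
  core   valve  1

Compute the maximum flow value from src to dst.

2

Augment src→pump→sw→gate→junc→link→tap→dst: bottleneck 1. Total 1.
Augment src→tank→pipe→gate→junc→link→tap→dst: bottleneck 1. Total 2.
No augmenting path remains in the residual graph.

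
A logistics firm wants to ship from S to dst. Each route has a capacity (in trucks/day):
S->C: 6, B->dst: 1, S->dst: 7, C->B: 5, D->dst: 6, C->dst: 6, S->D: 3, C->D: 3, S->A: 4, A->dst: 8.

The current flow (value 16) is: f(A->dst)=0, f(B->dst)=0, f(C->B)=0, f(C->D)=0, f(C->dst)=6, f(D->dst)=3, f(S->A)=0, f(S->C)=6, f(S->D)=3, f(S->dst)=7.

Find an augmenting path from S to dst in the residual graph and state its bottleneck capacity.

S->A->dst, bottleneck 4

Residual along S->A->dst: S->A: 4, A->dst: 8.
Bottleneck = min = 4.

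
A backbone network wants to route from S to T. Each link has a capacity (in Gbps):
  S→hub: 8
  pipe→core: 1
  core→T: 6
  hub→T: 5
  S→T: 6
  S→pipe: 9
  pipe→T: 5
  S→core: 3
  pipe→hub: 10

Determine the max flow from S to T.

Augment S→T: bottleneck 6. Total 6.
Augment S→pipe→T: bottleneck 5. Total 11.
Augment S→hub→T: bottleneck 5. Total 16.
Augment S→core→T: bottleneck 3. Total 19.
Augment S→pipe→core→T: bottleneck 1. Total 20.
No augmenting path remains in the residual graph.

20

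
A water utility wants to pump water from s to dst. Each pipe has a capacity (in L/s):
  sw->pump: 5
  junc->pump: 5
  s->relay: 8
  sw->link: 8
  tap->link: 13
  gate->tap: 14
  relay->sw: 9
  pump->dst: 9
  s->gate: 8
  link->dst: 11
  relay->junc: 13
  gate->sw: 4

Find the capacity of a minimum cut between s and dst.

Max flow = 16 (via 3 augmenting paths).
In the residual at optimum, the set reachable from s is {s}.
Cut edges: s->gate (cap 8), s->relay (cap 8). Sum = 16.

16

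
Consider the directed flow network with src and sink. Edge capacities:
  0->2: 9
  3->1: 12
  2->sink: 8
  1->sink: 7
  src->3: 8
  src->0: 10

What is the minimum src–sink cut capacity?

Max flow = 15 (via 2 augmenting paths).
In the residual at optimum, the set reachable from src is {0, 1, 2, 3, src}.
Cut edges: 2->sink (cap 8), 1->sink (cap 7). Sum = 15.

15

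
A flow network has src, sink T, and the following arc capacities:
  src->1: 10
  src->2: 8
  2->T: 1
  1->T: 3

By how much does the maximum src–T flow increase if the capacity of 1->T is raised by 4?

Original max flow = 4.
After raising cap(1->T), augmenting paths through that edge carry 4 more units.
New max flow = 8. Increase = 4.

4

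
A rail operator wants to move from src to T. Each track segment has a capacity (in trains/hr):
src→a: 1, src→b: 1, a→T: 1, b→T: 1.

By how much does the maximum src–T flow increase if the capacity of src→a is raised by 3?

0

Original max flow = 2.
Even with extra capacity on src→a, another cut of capacity 2 remains binding.
New max flow = 2. Increase = 0.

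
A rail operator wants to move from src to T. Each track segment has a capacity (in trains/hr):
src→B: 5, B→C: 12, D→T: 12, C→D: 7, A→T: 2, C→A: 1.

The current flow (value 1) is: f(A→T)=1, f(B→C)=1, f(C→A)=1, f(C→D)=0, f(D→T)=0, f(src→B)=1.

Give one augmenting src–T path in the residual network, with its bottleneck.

Residual along src→B→C→D→T: src→B: 4, B→C: 11, C→D: 7, D→T: 12.
Bottleneck = min = 4.

src→B→C→D→T, bottleneck 4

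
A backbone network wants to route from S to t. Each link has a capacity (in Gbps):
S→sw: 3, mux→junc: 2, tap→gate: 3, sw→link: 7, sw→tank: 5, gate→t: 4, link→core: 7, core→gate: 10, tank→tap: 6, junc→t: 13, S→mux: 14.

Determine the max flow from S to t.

Augment S→mux→junc→t: bottleneck 2. Total 2.
Augment S→sw→link→core→gate→t: bottleneck 3. Total 5.
No augmenting path remains in the residual graph.

5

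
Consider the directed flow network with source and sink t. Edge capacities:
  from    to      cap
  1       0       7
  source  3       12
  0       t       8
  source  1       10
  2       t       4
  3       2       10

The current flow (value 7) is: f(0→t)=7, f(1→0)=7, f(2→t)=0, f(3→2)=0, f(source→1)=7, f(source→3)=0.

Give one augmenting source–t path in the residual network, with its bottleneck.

Residual along source→3→2→t: source→3: 12, 3→2: 10, 2→t: 4.
Bottleneck = min = 4.

source→3→2→t, bottleneck 4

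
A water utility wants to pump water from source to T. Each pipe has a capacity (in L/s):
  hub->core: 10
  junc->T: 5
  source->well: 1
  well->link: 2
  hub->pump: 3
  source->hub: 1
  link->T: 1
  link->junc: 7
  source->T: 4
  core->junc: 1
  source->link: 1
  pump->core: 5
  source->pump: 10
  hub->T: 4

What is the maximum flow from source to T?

8

Augment source->T: bottleneck 4. Total 4.
Augment source->hub->T: bottleneck 1. Total 5.
Augment source->link->T: bottleneck 1. Total 6.
Augment source->pump->core->junc->T: bottleneck 1. Total 7.
Augment source->well->link->junc->T: bottleneck 1. Total 8.
No augmenting path remains in the residual graph.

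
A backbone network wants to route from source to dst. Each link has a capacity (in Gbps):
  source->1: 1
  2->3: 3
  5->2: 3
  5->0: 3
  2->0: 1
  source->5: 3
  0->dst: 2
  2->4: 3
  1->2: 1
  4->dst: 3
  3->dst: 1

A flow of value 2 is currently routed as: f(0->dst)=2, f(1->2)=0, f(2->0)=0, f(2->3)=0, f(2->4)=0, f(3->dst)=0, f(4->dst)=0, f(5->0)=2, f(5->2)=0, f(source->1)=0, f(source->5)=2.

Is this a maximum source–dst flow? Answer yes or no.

Residual path source->1->2->3->dst has bottleneck 1 > 0.
Pushing 1 along it raises the flow to 3, so the given flow is not maximum.

No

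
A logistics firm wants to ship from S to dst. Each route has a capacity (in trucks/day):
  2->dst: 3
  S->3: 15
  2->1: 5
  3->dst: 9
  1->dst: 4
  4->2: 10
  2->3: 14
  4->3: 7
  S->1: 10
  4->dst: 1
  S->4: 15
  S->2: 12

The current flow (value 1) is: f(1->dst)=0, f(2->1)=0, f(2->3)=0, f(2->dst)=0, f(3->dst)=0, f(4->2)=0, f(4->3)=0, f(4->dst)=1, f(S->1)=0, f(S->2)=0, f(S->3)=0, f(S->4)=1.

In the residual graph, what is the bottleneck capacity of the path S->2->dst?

Residual capacities along the path: S->2: 12, 2->dst: 3.
Minimum is 3.

3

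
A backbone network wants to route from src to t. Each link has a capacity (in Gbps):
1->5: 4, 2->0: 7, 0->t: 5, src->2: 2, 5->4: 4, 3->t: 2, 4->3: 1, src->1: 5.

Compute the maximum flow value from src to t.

Augment src->2->0->t: bottleneck 2. Total 2.
Augment src->1->5->4->3->t: bottleneck 1. Total 3.
No augmenting path remains in the residual graph.

3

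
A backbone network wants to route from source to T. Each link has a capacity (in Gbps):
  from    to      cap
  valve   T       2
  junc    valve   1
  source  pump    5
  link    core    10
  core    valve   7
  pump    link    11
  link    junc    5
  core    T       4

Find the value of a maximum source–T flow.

Augment source→pump→link→core→T: bottleneck 4. Total 4.
Augment source→pump→link→core→valve→T: bottleneck 1. Total 5.
No augmenting path remains in the residual graph.

5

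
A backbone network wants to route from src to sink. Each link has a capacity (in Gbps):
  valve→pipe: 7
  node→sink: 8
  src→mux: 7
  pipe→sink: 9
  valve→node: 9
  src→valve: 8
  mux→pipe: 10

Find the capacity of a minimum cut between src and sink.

Max flow = 15 (via 3 augmenting paths).
In the residual at optimum, the set reachable from src is {src}.
Cut edges: src→mux (cap 7), src→valve (cap 8). Sum = 15.

15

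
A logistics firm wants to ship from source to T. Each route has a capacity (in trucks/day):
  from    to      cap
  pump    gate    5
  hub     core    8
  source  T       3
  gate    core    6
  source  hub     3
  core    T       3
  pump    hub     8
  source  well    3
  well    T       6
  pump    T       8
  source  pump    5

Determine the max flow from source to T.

Augment source->T: bottleneck 3. Total 3.
Augment source->pump->T: bottleneck 5. Total 8.
Augment source->well->T: bottleneck 3. Total 11.
Augment source->hub->core->T: bottleneck 3. Total 14.
No augmenting path remains in the residual graph.

14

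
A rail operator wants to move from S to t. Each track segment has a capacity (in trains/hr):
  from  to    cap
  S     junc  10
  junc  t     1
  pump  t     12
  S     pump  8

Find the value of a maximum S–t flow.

9

Augment S->pump->t: bottleneck 8. Total 8.
Augment S->junc->t: bottleneck 1. Total 9.
No augmenting path remains in the residual graph.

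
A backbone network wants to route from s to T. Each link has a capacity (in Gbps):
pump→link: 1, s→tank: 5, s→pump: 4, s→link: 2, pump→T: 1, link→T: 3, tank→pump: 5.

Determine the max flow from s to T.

Augment s→pump→T: bottleneck 1. Total 1.
Augment s→link→T: bottleneck 2. Total 3.
Augment s→pump→link→T: bottleneck 1. Total 4.
No augmenting path remains in the residual graph.

4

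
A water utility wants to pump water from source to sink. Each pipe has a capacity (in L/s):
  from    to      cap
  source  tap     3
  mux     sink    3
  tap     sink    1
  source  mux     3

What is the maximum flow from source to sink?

4

Augment source→mux→sink: bottleneck 3. Total 3.
Augment source→tap→sink: bottleneck 1. Total 4.
No augmenting path remains in the residual graph.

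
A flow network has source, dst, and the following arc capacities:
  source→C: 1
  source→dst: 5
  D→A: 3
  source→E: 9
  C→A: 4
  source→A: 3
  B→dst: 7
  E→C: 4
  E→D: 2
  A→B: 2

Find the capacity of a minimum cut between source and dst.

Max flow = 7 (via 2 augmenting paths).
In the residual at optimum, the set reachable from source is {A, C, D, E, source}.
Cut edges: source→dst (cap 5), A→B (cap 2). Sum = 7.

7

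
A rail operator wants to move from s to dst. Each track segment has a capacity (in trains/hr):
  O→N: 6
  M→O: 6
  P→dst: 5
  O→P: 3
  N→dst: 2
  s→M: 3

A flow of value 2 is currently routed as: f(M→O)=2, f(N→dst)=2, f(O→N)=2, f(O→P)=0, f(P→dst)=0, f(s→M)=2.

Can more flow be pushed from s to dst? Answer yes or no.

Residual path s→M→O→P→dst has bottleneck 1 > 0.
Pushing 1 along it raises the flow to 3, so the given flow is not maximum.

Yes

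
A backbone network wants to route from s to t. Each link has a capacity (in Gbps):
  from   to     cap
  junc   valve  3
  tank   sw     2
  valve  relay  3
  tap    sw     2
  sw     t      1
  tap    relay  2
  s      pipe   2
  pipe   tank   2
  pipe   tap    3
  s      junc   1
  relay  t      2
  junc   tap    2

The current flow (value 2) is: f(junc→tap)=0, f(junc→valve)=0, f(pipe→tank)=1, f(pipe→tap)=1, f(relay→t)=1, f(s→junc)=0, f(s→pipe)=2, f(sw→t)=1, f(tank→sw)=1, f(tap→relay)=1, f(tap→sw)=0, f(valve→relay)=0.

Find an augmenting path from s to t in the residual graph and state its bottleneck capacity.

s→junc→tap→relay→t, bottleneck 1

Residual along s→junc→tap→relay→t: s→junc: 1, junc→tap: 2, tap→relay: 1, relay→t: 1.
Bottleneck = min = 1.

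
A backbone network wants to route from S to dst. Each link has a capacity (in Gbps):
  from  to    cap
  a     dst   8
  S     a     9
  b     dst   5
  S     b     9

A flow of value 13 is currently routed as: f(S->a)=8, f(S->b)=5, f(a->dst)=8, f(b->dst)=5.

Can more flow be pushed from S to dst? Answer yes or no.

No

Residual reachable from S: {S, a, b}; dst is not reachable.
Saturated cut: a->dst, b->dst with total capacity 13 = current flow value. Flow is maximum.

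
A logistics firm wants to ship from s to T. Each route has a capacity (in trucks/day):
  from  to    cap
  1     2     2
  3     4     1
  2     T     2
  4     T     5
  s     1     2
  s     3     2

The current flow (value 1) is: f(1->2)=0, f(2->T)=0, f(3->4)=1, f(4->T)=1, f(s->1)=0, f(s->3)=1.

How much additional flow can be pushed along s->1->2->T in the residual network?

Residual capacities along the path: s->1: 2, 1->2: 2, 2->T: 2.
Minimum is 2.

2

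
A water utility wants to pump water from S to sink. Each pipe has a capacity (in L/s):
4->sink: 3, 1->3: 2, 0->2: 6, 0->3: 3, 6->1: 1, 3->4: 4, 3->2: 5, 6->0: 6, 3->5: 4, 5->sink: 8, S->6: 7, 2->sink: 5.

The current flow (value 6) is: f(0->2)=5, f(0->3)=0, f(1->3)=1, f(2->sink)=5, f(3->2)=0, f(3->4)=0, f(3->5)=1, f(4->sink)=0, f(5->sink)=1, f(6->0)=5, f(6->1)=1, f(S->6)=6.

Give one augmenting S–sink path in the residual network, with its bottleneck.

Residual along S->6->0->3->5->sink: S->6: 1, 6->0: 1, 0->3: 3, 3->5: 3, 5->sink: 7.
Bottleneck = min = 1.

S->6->0->3->5->sink, bottleneck 1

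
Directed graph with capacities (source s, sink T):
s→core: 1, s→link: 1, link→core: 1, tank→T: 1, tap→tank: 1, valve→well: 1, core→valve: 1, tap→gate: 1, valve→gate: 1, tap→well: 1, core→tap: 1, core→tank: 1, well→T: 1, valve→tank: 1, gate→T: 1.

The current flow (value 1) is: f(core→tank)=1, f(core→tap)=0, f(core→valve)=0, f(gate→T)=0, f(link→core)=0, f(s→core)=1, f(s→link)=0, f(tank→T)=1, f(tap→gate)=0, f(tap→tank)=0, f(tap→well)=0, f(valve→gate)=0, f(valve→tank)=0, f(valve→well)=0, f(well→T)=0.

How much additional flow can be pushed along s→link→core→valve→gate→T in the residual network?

1

Residual capacities along the path: s→link: 1, link→core: 1, core→valve: 1, valve→gate: 1, gate→T: 1.
Minimum is 1.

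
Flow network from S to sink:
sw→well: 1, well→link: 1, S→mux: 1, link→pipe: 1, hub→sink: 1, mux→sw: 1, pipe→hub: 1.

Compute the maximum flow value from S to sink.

Augment S→mux→sw→well→link→pipe→hub→sink: bottleneck 1. Total 1.
No augmenting path remains in the residual graph.

1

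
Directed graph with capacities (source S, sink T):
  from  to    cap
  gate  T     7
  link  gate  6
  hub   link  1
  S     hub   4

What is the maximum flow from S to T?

1

Augment S->hub->link->gate->T: bottleneck 1. Total 1.
No augmenting path remains in the residual graph.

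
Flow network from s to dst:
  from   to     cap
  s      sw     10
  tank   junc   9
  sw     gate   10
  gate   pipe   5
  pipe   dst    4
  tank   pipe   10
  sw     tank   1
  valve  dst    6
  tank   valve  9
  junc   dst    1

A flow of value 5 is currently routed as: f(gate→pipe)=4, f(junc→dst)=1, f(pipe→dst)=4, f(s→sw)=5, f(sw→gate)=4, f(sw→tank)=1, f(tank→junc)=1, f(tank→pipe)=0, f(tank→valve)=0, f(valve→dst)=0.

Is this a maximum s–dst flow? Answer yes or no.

Yes

Residual reachable from s: {gate, pipe, s, sw}; dst is not reachable.
Saturated cut: sw→tank, pipe→dst with total capacity 5 = current flow value. Flow is maximum.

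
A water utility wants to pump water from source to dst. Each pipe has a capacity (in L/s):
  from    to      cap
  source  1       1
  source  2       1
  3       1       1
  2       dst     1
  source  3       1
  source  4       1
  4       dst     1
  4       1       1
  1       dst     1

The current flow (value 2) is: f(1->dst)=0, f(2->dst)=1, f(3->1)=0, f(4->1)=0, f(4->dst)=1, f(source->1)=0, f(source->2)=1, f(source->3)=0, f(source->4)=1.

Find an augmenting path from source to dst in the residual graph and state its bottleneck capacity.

Residual along source->1->dst: source->1: 1, 1->dst: 1.
Bottleneck = min = 1.

source->1->dst, bottleneck 1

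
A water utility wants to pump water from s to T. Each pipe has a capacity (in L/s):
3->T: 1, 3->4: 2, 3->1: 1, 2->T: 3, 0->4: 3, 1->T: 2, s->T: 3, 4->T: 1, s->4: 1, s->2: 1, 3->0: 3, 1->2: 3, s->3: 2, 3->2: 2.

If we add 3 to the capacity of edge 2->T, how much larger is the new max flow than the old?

0

Original max flow = 7.
Edge 2->T does not cross the min cut (source side {s}), so extra capacity there cannot help.
New max flow = 7. Increase = 0.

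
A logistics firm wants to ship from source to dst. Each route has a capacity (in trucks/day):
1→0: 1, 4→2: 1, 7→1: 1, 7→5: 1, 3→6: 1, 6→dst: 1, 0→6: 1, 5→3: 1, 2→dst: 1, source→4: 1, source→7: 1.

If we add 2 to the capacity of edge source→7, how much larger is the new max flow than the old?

Original max flow = 2.
Even with extra capacity on source→7, another cut of capacity 2 remains binding.
New max flow = 2. Increase = 0.

0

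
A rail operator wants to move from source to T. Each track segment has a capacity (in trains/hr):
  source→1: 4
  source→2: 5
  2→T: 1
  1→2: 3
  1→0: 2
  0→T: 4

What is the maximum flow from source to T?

3

Augment source→2→T: bottleneck 1. Total 1.
Augment source→1→0→T: bottleneck 2. Total 3.
No augmenting path remains in the residual graph.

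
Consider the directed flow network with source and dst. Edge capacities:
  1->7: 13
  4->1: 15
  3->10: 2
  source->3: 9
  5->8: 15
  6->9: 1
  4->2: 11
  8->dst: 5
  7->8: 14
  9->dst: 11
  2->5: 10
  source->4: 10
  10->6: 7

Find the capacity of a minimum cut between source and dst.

6

Max flow = 6 (via 2 augmenting paths).
In the residual at optimum, the set reachable from source is {1, 10, 2, 3, 4, 5, 6, 7, 8, source}.
Cut edges: 6->9 (cap 1), 8->dst (cap 5). Sum = 6.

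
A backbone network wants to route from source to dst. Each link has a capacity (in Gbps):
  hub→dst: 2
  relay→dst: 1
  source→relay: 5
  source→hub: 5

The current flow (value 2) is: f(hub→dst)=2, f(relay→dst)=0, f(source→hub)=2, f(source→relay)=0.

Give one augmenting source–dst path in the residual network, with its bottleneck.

source→relay→dst, bottleneck 1

Residual along source→relay→dst: source→relay: 5, relay→dst: 1.
Bottleneck = min = 1.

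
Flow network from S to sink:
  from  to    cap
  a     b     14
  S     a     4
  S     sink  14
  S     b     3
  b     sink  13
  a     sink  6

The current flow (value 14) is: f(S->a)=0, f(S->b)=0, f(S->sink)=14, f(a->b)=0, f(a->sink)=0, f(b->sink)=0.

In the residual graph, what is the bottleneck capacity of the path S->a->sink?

Residual capacities along the path: S->a: 4, a->sink: 6.
Minimum is 4.

4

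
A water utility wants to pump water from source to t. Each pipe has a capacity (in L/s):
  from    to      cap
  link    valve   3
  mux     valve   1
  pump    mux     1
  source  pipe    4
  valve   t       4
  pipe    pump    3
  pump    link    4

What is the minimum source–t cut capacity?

3

Max flow = 3 (via 1 augmenting path).
In the residual at optimum, the set reachable from source is {pipe, source}.
Cut edges: pipe→pump (cap 3). Sum = 3.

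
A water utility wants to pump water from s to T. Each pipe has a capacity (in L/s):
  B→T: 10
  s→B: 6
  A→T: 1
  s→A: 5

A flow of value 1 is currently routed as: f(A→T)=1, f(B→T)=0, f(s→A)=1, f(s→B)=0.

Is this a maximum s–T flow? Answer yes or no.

Residual path s→B→T has bottleneck 6 > 0.
Pushing 6 along it raises the flow to 7, so the given flow is not maximum.

No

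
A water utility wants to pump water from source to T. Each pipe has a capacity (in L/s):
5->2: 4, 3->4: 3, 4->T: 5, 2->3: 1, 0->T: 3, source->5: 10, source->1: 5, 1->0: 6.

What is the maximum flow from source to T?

4

Augment source->1->0->T: bottleneck 3. Total 3.
Augment source->5->2->3->4->T: bottleneck 1. Total 4.
No augmenting path remains in the residual graph.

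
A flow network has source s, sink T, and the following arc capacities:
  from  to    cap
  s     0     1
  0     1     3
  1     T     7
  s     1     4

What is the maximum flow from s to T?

Augment s→1→T: bottleneck 4. Total 4.
Augment s→0→1→T: bottleneck 1. Total 5.
No augmenting path remains in the residual graph.

5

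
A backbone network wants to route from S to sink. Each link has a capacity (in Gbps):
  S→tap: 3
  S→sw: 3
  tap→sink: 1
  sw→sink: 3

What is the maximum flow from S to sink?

4

Augment S→tap→sink: bottleneck 1. Total 1.
Augment S→sw→sink: bottleneck 3. Total 4.
No augmenting path remains in the residual graph.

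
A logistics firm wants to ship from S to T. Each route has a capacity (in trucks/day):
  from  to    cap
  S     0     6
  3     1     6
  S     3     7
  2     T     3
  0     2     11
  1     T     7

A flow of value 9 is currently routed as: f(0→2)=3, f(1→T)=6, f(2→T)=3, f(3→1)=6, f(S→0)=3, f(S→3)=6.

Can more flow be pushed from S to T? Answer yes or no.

No

Residual reachable from S: {0, 2, 3, S}; T is not reachable.
Saturated cut: 3→1, 2→T with total capacity 9 = current flow value. Flow is maximum.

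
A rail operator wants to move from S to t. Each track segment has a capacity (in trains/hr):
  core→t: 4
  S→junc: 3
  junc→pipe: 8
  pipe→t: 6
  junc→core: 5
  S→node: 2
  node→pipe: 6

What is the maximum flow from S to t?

5

Augment S→junc→core→t: bottleneck 3. Total 3.
Augment S→node→pipe→t: bottleneck 2. Total 5.
No augmenting path remains in the residual graph.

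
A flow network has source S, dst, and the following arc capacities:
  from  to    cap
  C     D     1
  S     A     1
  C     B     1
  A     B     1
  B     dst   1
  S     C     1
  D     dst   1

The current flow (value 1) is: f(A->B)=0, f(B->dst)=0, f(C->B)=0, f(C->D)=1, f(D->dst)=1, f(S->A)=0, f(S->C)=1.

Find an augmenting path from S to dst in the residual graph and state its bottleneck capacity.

Residual along S->A->B->dst: S->A: 1, A->B: 1, B->dst: 1.
Bottleneck = min = 1.

S->A->B->dst, bottleneck 1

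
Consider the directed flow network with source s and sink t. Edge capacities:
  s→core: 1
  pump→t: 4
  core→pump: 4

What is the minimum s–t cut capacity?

Max flow = 1 (via 1 augmenting path).
In the residual at optimum, the set reachable from s is {s}.
Cut edges: s→core (cap 1). Sum = 1.

1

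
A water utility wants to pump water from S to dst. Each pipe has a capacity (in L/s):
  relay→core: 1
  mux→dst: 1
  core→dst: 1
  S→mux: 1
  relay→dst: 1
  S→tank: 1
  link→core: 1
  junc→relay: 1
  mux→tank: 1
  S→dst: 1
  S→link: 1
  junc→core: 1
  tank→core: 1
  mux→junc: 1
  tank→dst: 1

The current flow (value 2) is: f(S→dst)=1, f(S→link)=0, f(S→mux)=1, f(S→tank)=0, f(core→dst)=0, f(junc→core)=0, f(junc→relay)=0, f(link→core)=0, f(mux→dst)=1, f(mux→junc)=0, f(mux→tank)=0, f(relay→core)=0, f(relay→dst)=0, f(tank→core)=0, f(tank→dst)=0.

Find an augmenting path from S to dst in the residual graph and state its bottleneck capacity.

Residual along S→tank→dst: S→tank: 1, tank→dst: 1.
Bottleneck = min = 1.

S→tank→dst, bottleneck 1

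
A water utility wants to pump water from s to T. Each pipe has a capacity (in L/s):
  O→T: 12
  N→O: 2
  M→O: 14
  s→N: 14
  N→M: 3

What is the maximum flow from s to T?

Augment s→N→O→T: bottleneck 2. Total 2.
Augment s→N→M→O→T: bottleneck 3. Total 5.
No augmenting path remains in the residual graph.

5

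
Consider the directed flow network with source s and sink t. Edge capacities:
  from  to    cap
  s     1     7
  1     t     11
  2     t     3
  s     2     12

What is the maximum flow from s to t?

Augment s→1→t: bottleneck 7. Total 7.
Augment s→2→t: bottleneck 3. Total 10.
No augmenting path remains in the residual graph.

10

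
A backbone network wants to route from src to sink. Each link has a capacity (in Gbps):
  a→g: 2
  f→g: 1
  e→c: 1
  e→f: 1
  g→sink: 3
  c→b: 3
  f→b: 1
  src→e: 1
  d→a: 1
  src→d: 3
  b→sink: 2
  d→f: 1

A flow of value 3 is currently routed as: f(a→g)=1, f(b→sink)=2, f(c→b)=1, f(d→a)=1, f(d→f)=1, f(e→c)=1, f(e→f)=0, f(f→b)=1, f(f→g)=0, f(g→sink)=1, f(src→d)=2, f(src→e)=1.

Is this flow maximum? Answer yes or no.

Residual reachable from src: {d, src}; sink is not reachable.
Saturated cut: src→e, d→f, d→a with total capacity 3 = current flow value. Flow is maximum.

Yes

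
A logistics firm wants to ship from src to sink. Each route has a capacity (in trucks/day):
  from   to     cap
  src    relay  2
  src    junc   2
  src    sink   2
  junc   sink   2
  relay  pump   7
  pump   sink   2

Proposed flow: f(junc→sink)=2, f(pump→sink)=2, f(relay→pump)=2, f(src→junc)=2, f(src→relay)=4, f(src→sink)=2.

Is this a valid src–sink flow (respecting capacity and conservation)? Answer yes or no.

No

Capacity violated on src→relay: flow 4 > capacity 2.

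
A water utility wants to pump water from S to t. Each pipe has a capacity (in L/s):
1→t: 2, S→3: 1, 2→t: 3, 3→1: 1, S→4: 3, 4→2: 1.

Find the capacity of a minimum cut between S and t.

2

Max flow = 2 (via 2 augmenting paths).
In the residual at optimum, the set reachable from S is {4, S}.
Cut edges: 4→2 (cap 1), S→3 (cap 1). Sum = 2.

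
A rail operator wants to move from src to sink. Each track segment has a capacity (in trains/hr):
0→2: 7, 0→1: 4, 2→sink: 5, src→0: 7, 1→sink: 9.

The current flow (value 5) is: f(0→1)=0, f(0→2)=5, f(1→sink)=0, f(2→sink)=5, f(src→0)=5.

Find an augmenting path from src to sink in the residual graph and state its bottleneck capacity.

src→0→1→sink, bottleneck 2

Residual along src→0→1→sink: src→0: 2, 0→1: 4, 1→sink: 9.
Bottleneck = min = 2.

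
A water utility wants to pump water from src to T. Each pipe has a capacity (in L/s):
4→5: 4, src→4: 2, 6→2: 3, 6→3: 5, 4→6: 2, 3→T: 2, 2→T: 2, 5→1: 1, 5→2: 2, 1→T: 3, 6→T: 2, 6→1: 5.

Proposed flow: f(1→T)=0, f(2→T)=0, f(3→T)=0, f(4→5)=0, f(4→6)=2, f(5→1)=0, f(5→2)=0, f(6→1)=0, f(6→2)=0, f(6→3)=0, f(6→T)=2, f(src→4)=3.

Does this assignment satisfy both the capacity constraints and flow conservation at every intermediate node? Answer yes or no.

Capacity violated on src→4: flow 3 > capacity 2.

No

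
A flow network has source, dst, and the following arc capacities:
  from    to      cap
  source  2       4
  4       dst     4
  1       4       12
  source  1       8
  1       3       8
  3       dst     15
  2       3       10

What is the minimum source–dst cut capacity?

Max flow = 12 (via 2 augmenting paths).
In the residual at optimum, the set reachable from source is {source}.
Cut edges: source→2 (cap 4), source→1 (cap 8). Sum = 12.

12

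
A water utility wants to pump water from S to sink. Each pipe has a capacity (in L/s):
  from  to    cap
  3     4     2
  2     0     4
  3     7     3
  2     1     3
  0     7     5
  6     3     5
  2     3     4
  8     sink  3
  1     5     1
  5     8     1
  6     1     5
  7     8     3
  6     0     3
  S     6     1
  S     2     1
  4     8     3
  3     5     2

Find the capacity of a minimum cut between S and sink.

2

Max flow = 2 (via 2 augmenting paths).
In the residual at optimum, the set reachable from S is {S}.
Cut edges: S→6 (cap 1), S→2 (cap 1). Sum = 2.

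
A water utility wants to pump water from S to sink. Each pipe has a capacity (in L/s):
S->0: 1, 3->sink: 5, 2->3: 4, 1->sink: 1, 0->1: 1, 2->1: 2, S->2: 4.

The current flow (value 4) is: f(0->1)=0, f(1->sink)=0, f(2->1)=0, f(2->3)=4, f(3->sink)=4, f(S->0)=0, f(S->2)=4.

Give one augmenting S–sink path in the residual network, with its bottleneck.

S->0->1->sink, bottleneck 1

Residual along S->0->1->sink: S->0: 1, 0->1: 1, 1->sink: 1.
Bottleneck = min = 1.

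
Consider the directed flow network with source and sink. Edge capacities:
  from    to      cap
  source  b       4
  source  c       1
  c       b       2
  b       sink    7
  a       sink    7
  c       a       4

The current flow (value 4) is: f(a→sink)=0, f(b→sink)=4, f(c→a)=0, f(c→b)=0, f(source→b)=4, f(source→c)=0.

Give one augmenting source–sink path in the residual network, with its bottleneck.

source→c→a→sink, bottleneck 1

Residual along source→c→a→sink: source→c: 1, c→a: 4, a→sink: 7.
Bottleneck = min = 1.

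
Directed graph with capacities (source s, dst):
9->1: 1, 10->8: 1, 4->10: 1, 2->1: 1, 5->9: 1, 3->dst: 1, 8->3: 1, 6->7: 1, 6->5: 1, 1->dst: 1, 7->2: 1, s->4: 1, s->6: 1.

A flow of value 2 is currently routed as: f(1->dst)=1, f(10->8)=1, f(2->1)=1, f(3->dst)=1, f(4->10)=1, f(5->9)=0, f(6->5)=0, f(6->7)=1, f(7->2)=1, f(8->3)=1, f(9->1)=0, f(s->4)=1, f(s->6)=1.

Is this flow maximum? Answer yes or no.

Yes

Residual reachable from s: {s}; dst is not reachable.
Saturated cut: s->4, s->6 with total capacity 2 = current flow value. Flow is maximum.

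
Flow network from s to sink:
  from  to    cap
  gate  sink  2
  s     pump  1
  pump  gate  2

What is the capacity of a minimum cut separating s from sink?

Max flow = 1 (via 1 augmenting path).
In the residual at optimum, the set reachable from s is {s}.
Cut edges: s->pump (cap 1). Sum = 1.

1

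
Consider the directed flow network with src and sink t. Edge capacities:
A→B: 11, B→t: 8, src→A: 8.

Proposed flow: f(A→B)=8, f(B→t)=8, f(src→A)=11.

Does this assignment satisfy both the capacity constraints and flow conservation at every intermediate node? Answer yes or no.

No

Capacity violated on src→A: flow 11 > capacity 8.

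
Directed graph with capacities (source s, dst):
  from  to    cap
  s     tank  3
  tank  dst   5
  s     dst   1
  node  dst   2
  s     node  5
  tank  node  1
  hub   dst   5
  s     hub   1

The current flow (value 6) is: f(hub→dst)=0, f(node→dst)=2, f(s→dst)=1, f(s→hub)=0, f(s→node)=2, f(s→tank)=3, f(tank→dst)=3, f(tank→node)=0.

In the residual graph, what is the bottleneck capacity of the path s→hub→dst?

Residual capacities along the path: s→hub: 1, hub→dst: 5.
Minimum is 1.

1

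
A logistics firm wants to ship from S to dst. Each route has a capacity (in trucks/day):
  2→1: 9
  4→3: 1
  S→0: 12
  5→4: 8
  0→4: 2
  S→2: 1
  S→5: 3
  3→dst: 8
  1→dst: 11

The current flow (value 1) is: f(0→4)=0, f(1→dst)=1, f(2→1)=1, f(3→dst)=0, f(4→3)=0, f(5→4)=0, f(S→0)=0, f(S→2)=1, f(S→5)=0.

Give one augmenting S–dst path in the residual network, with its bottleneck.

Residual along S→0→4→3→dst: S→0: 12, 0→4: 2, 4→3: 1, 3→dst: 8.
Bottleneck = min = 1.

S→0→4→3→dst, bottleneck 1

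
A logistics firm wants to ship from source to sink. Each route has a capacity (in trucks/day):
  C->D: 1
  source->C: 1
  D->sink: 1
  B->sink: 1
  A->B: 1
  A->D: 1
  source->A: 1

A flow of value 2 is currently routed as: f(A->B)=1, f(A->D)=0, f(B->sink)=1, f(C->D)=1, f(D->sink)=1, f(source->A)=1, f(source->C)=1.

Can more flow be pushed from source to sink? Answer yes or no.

Residual reachable from source: {source}; sink is not reachable.
Saturated cut: source->A, source->C with total capacity 2 = current flow value. Flow is maximum.

No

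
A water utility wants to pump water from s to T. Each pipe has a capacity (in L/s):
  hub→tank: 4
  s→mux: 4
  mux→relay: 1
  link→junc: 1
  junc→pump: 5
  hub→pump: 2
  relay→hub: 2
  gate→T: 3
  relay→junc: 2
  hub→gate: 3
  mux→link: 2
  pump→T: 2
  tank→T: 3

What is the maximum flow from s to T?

Augment s→mux→relay→hub→gate→T: bottleneck 1. Total 1.
Augment s→mux→link→junc→pump→T: bottleneck 1. Total 2.
No augmenting path remains in the residual graph.

2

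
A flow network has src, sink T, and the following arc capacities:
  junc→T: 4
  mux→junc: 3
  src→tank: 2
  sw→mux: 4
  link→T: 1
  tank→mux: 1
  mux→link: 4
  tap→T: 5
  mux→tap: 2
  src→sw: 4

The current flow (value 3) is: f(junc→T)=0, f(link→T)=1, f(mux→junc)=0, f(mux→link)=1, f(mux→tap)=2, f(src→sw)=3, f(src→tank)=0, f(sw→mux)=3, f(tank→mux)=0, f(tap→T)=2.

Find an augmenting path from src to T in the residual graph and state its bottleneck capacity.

Residual along src→sw→mux→junc→T: src→sw: 1, sw→mux: 1, mux→junc: 3, junc→T: 4.
Bottleneck = min = 1.

src→sw→mux→junc→T, bottleneck 1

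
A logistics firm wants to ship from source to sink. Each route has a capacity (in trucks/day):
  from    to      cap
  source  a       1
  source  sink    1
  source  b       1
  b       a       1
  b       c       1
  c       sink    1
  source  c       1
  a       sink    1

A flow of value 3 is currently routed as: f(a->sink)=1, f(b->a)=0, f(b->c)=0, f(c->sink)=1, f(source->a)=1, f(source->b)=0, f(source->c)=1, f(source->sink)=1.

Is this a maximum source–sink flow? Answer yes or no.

Residual reachable from source: {a, b, c, source}; sink is not reachable.
Saturated cut: source->sink, c->sink, a->sink with total capacity 3 = current flow value. Flow is maximum.

Yes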